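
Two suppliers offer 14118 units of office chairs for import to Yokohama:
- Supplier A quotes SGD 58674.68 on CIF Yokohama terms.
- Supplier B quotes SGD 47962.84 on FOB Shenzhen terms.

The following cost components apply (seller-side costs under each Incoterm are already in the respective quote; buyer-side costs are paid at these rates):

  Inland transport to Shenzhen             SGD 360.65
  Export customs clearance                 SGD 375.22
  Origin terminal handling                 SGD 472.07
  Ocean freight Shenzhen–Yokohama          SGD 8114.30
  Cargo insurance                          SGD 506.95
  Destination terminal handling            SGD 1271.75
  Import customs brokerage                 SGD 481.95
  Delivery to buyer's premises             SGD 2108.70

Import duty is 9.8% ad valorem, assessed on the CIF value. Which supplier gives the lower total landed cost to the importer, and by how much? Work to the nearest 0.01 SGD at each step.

Supplier A (CIF):
The CIF price already equals the CIF value: 58674.68
Import duty = 58674.68 × 9.8% = 5750.12
Buyer bears (A): 1271.75 + 481.95 + 2108.70 = 3862.40
Landed cost (A) = invoice 58674.68 + 3862.40 + duty 5750.12 = 68287.20
Supplier B (FOB):
CIF value = FOB price + freight + insurance = 47962.84 + 8114.30 + 506.95 = 56584.09
Import duty = 56584.09 × 9.8% = 5545.24
Buyer bears (B): 8114.30 + 506.95 + 1271.75 + 481.95 + 2108.70 = 12483.65
Landed cost (B) = invoice 47962.84 + 12483.65 + duty 5545.24 = 65991.73
Difference = |68287.20 − 65991.73| = 2295.47

Supplier B is cheaper by SGD 2295.47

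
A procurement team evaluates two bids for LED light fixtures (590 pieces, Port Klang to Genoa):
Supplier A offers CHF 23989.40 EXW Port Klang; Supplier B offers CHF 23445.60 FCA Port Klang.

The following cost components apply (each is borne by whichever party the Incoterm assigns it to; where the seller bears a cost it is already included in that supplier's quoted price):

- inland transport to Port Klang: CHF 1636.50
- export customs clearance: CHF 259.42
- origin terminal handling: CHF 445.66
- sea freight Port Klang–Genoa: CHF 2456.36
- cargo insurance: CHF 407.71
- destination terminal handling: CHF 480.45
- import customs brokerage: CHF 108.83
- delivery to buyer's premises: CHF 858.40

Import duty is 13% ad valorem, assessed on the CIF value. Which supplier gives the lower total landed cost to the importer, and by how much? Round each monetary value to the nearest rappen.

Supplier B is cheaper by CHF 2756.89

Supplier A (EXW):
CIF value = EXW price + inland to port + export clearance + origin terminal + freight + insurance = 23989.40 + 1636.50 + 259.42 + 445.66 + 2456.36 + 407.71 = 29195.05
Import duty = 29195.05 × 13% = 3795.36
Buyer bears (A): 1636.50 + 259.42 + 445.66 + 2456.36 + 407.71 + 480.45 + 108.83 + 858.40 = 6653.33
Landed cost (A) = invoice 23989.40 + 6653.33 + duty 3795.36 = 34438.09
Supplier B (FCA):
CIF value = FCA price + origin terminal + freight + insurance = 23445.60 + 445.66 + 2456.36 + 407.71 = 26755.33
Import duty = 26755.33 × 13% = 3478.19
Buyer bears (B): 445.66 + 2456.36 + 407.71 + 480.45 + 108.83 + 858.40 = 4757.41
Landed cost (B) = invoice 23445.60 + 4757.41 + duty 3478.19 = 31681.20
Difference = |34438.09 − 31681.20| = 2756.89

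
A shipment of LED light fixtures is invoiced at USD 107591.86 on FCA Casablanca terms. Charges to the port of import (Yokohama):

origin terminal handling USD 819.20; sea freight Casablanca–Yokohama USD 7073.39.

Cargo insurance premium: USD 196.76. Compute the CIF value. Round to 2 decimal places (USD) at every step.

CIF = FCA price + pre-shipment costs + freight + insurance
CIF = 107591.86 + 819.20 + 7073.39 + 196.76 = 115681.21

CIF value: USD 115681.21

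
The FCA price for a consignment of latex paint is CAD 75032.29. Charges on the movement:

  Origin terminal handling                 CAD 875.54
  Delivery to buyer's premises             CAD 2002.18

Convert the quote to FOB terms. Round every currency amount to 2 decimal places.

Not relevant to the conversion: delivery — on the buyer under both terms; not part of either seller's price.
From FCA to FOB, the seller additionally bears: origin terminal.
FOB price = 75032.29 + 875.54 = 75907.83

FOB price: CAD 75907.83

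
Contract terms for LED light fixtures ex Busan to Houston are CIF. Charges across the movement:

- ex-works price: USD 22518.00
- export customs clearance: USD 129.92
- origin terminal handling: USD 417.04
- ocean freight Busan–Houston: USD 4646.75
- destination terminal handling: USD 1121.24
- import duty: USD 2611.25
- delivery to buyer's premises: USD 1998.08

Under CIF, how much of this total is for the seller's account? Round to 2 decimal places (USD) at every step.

CIF: the seller pays costs through ocean freight and marine insurance to the destination port.
Seller's account: goods 22518.00 + export clearance 129.92 + origin terminal 417.04 + freight 4646.75 = 27711.71
Buyer's account: destination terminal 1121.24 + duty 2611.25 + delivery 1998.08 = 5730.57

Seller's account: USD 27711.71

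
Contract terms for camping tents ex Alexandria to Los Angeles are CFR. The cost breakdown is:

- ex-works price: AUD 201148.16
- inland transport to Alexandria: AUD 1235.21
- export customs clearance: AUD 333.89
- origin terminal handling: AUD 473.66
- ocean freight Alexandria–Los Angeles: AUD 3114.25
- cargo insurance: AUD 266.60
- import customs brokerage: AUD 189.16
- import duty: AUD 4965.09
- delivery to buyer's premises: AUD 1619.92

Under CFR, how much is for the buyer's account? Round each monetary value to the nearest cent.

CFR: the seller pays costs through ocean freight to the destination port, but not insurance.
Seller's account: goods 201148.16 + inland to port 1235.21 + export clearance 333.89 + origin terminal 473.66 + freight 3114.25 = 206305.17
Buyer's account: insurance 266.60 + brokerage 189.16 + duty 4965.09 + delivery 1619.92 = 7040.77

Buyer's account: AUD 7040.77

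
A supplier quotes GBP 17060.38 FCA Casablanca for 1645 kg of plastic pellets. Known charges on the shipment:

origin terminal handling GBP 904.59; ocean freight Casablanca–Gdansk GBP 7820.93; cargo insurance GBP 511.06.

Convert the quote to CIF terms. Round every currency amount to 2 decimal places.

CIF price: GBP 26296.96

From FCA to CIF, the seller additionally bears: origin terminal, freight, insurance.
CIF price = 17060.38 + 904.59 + 7820.93 + 511.06 = 26296.96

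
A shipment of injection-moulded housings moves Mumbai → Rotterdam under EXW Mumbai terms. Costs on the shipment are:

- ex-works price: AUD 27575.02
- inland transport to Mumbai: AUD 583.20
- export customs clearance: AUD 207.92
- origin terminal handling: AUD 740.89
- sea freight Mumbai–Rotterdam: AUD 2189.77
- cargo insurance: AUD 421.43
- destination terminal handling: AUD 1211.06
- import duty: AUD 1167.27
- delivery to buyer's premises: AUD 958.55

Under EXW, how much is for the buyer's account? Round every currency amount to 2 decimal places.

Buyer's account: AUD 7480.09

EXW: the seller makes goods available at their premises; the buyer bears all onward costs.
Seller's account: goods 27575.02 = 27575.02
Buyer's account: inland to port 583.20 + export clearance 207.92 + origin terminal 740.89 + freight 2189.77 + insurance 421.43 + destination terminal 1211.06 + duty 1167.27 + delivery 958.55 = 7480.09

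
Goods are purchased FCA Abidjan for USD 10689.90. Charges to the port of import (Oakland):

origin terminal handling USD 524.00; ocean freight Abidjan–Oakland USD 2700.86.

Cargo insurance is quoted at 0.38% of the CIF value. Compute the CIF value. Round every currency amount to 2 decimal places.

CIF value: USD 13967.84

Let C be the CIF value. C = FCA price + pre-shipment costs + freight + 0.38% × C
C − 0.38% × C = 10689.90 + 524.00 + 2700.86
0.9962 × C = 13914.76
C = 13914.76 / 0.9962 = 13967.84
Insurance premium = 0.38% × 13967.84 = 53.08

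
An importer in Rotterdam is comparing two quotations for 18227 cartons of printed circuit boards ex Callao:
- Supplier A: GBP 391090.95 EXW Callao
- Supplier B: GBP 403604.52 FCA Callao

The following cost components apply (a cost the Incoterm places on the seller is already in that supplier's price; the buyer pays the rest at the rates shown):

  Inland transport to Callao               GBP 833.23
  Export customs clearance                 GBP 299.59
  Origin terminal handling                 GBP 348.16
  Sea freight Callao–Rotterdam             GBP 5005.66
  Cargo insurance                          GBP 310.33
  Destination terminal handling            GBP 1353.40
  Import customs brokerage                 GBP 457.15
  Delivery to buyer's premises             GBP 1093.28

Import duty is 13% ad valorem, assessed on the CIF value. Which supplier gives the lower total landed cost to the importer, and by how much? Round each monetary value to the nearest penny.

Supplier A (EXW):
CIF value = EXW price + inland to port + export clearance + origin terminal + freight + insurance = 391090.95 + 833.23 + 299.59 + 348.16 + 5005.66 + 310.33 = 397887.92
Import duty = 397887.92 × 13% = 51725.43
Buyer bears (A): 833.23 + 299.59 + 348.16 + 5005.66 + 310.33 + 1353.40 + 457.15 + 1093.28 = 9700.80
Landed cost (A) = invoice 391090.95 + 9700.80 + duty 51725.43 = 452517.18
Supplier B (FCA):
CIF value = FCA price + origin terminal + freight + insurance = 403604.52 + 348.16 + 5005.66 + 310.33 = 409268.67
Import duty = 409268.67 × 13% = 53204.93
Buyer bears (B): 348.16 + 5005.66 + 310.33 + 1353.40 + 457.15 + 1093.28 = 8567.98
Landed cost (B) = invoice 403604.52 + 8567.98 + duty 53204.93 = 465377.43
Difference = |452517.18 − 465377.43| = 12860.25

Supplier A is cheaper by GBP 12860.25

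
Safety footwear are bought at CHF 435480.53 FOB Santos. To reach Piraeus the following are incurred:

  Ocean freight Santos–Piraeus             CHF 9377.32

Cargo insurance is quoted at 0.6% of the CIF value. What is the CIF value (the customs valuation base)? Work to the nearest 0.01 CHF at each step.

CIF value: CHF 447543.11

Let C be the CIF value. C = FOB price + freight + 0.6% × C
C − 0.6% × C = 435480.53 + 9377.32
0.994 × C = 444857.85
C = 444857.85 / 0.994 = 447543.11
Insurance premium = 0.6% × 447543.11 = 2685.26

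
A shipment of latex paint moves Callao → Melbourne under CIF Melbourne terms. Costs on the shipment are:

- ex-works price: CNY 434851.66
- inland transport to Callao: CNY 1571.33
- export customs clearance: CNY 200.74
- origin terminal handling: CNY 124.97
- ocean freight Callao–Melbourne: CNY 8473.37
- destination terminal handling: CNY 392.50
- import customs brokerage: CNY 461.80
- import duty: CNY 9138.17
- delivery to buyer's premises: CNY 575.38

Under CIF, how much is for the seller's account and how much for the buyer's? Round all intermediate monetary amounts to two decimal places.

CIF: the seller pays costs through ocean freight and marine insurance to the destination port.
Seller's account: goods 434851.66 + inland to port 1571.33 + export clearance 200.74 + origin terminal 124.97 + freight 8473.37 = 445222.07
Buyer's account: destination terminal 392.50 + brokerage 461.80 + duty 9138.17 + delivery 575.38 = 10567.85

Seller: CNY 445222.07; buyer: CNY 10567.85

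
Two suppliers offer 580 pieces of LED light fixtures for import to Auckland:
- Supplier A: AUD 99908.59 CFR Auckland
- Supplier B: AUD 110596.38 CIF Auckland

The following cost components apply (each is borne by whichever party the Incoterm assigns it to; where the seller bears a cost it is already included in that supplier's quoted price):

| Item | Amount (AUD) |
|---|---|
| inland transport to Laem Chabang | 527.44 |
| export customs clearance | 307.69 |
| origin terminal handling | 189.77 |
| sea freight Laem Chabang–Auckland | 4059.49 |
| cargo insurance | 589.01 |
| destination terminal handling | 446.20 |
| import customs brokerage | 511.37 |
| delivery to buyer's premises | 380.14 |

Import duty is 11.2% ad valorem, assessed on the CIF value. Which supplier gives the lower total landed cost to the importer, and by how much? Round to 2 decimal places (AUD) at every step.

Supplier A is cheaper by AUD 11229.84

Supplier A (CFR):
CIF value = CFR price + insurance = 99908.59 + 589.01 = 100497.60
Import duty = 100497.60 × 11.2% = 11255.73
Buyer bears (A): 589.01 + 446.20 + 511.37 + 380.14 = 1926.72
Landed cost (A) = invoice 99908.59 + 1926.72 + duty 11255.73 = 113091.04
Supplier B (CIF):
The CIF price already equals the CIF value: 110596.38
Import duty = 110596.38 × 11.2% = 12386.79
Buyer bears (B): 446.20 + 511.37 + 380.14 = 1337.71
Landed cost (B) = invoice 110596.38 + 1337.71 + duty 12386.79 = 124320.88
Difference = |113091.04 − 124320.88| = 11229.84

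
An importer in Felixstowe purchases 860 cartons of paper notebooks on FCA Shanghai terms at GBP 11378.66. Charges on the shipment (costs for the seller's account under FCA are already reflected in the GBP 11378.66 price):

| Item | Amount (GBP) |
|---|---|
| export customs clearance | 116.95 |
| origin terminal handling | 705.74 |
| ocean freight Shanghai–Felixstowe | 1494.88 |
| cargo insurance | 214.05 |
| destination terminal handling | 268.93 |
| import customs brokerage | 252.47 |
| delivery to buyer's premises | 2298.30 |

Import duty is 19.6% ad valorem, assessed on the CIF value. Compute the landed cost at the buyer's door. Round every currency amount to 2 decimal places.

FCA: the seller delivers export-cleared goods to the carrier; the buyer bears costs from that point.
Already in the invoice (seller's account under FCA): export clearance — exclude.
CIF value = FCA price + origin terminal + freight + insurance = 11378.66 + 705.74 + 1494.88 + 214.05 = 13793.33
Import duty = 13793.33 × 19.6% = 2703.49
Buyer bears: origin terminal 705.74 + freight 1494.88 + insurance 214.05 + destination terminal 268.93 + brokerage 252.47 + delivery 2298.30 + duty 2703.49 = 7937.86
Landed cost = invoice 11378.66 + 7937.86 = 19316.52

Total landed cost: GBP 19316.52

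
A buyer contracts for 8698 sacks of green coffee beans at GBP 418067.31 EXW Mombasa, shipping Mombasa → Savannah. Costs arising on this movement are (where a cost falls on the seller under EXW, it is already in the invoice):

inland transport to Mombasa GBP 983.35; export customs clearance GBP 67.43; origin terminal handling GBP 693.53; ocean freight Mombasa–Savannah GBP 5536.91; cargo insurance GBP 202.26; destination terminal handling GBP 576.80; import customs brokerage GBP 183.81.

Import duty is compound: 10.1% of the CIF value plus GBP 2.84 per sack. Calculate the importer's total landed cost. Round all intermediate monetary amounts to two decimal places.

EXW: the seller makes goods available at their premises; the buyer bears all onward costs.
CIF value = EXW price + inland to port + export clearance + origin terminal + freight + insurance = 418067.31 + 983.35 + 67.43 + 693.53 + 5536.91 + 202.26 = 425550.79
Ad valorem component: 425550.79 × 10.1% = 42980.63
Specific component: 8698 × 2.84 = 24702.32
Import duty = 42980.63 + 24702.32 = 67682.95
Buyer bears: inland to port 983.35 + export clearance 67.43 + origin terminal 693.53 + freight 5536.91 + insurance 202.26 + destination terminal 576.80 + brokerage 183.81 + duty 67682.95 = 75927.04
Landed cost = invoice 418067.31 + 75927.04 = 493994.35

Total landed cost: GBP 493994.35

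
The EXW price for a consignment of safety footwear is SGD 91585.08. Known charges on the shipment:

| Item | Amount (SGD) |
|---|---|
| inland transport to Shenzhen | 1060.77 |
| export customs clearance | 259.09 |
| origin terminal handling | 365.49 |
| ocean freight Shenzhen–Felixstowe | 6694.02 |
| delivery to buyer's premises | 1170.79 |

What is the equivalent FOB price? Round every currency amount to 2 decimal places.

FOB price: SGD 93270.43

Not relevant to the conversion: delivery, freight — on the buyer under both terms; not part of either seller's price.
From EXW to FOB, the seller additionally bears: inland to port, export clearance, origin terminal.
FOB price = 91585.08 + 1060.77 + 259.09 + 365.49 = 93270.43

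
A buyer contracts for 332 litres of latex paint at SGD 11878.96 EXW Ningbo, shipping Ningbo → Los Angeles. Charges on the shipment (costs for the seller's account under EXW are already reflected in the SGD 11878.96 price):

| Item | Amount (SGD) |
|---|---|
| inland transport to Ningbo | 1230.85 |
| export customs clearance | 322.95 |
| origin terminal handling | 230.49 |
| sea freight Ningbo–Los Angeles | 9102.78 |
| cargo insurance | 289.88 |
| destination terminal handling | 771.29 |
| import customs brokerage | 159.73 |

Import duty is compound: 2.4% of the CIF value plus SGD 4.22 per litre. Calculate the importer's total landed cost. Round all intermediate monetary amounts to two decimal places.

EXW: the seller makes goods available at their premises; the buyer bears all onward costs.
CIF value = EXW price + inland to port + export clearance + origin terminal + freight + insurance = 11878.96 + 1230.85 + 322.95 + 230.49 + 9102.78 + 289.88 = 23055.91
Ad valorem component: 23055.91 × 2.4% = 553.34
Specific component: 332 × 4.22 = 1401.04
Import duty = 553.34 + 1401.04 = 1954.38
Buyer bears: inland to port 1230.85 + export clearance 322.95 + origin terminal 230.49 + freight 9102.78 + insurance 289.88 + destination terminal 771.29 + brokerage 159.73 + duty 1954.38 = 14062.35
Landed cost = invoice 11878.96 + 14062.35 = 25941.31

Total landed cost: SGD 25941.31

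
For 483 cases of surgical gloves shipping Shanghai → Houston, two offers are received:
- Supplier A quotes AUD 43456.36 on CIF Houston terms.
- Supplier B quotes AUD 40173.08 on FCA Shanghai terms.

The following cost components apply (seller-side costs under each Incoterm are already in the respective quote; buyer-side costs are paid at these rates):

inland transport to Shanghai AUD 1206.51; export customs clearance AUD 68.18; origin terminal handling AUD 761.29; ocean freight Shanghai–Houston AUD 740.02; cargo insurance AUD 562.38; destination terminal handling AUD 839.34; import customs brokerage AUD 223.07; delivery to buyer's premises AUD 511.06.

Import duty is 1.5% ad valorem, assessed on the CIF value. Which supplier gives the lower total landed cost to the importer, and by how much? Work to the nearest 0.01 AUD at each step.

Supplier B is cheaper by AUD 1237.89

Supplier A (CIF):
The CIF price already equals the CIF value: 43456.36
Import duty = 43456.36 × 1.5% = 651.85
Buyer bears (A): 839.34 + 223.07 + 511.06 = 1573.47
Landed cost (A) = invoice 43456.36 + 1573.47 + duty 651.85 = 45681.68
Supplier B (FCA):
CIF value = FCA price + origin terminal + freight + insurance = 40173.08 + 761.29 + 740.02 + 562.38 = 42236.77
Import duty = 42236.77 × 1.5% = 633.55
Buyer bears (B): 761.29 + 740.02 + 562.38 + 839.34 + 223.07 + 511.06 = 3637.16
Landed cost (B) = invoice 40173.08 + 3637.16 + duty 633.55 = 44443.79
Difference = |45681.68 − 44443.79| = 1237.89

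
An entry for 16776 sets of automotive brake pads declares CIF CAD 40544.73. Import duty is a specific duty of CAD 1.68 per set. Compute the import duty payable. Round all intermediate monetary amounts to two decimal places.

Import duty: CAD 28183.68

Import duty = 16776 × 1.68 = 28183.68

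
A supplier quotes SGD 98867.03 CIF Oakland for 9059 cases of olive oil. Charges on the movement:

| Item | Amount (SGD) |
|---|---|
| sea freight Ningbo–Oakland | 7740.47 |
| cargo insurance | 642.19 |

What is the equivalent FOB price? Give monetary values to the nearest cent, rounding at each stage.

FOB price: SGD 90484.37

From CIF to FOB, the seller no longer bears: freight, insurance.
FOB price = 98867.03 − 7740.47 − 642.19 = 90484.37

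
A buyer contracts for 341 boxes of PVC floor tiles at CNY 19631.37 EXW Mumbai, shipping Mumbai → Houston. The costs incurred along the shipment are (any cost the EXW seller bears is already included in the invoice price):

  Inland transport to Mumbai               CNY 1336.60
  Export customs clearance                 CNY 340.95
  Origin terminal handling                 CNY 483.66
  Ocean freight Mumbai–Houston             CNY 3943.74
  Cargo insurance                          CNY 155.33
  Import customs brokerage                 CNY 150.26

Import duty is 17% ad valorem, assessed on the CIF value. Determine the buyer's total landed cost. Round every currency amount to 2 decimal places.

EXW: the seller makes goods available at their premises; the buyer bears all onward costs.
CIF value = EXW price + inland to port + export clearance + origin terminal + freight + insurance = 19631.37 + 1336.60 + 340.95 + 483.66 + 3943.74 + 155.33 = 25891.65
Import duty = 25891.65 × 17% = 4401.58
Buyer bears: inland to port 1336.60 + export clearance 340.95 + origin terminal 483.66 + freight 3943.74 + insurance 155.33 + brokerage 150.26 + duty 4401.58 = 10812.12
Landed cost = invoice 19631.37 + 10812.12 = 30443.49

Total landed cost: CNY 30443.49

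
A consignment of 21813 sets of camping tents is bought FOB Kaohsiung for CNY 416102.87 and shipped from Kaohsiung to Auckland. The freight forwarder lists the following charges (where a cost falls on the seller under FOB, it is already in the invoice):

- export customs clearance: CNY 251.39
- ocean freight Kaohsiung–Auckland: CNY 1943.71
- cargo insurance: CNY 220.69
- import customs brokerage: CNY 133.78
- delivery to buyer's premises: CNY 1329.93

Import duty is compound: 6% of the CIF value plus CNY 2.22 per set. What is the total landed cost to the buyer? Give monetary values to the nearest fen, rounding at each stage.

FOB: the seller bears costs until goods are on board at the origin port; the buyer bears freight, insurance and all costs thereafter.
Already in the invoice (seller's account under FOB): export clearance — exclude.
CIF value = FOB price + freight + insurance = 416102.87 + 1943.71 + 220.69 = 418267.27
Ad valorem component: 418267.27 × 6% = 25096.04
Specific component: 21813 × 2.22 = 48424.86
Import duty = 25096.04 + 48424.86 = 73520.90
Buyer bears: freight 1943.71 + insurance 220.69 + brokerage 133.78 + delivery 1329.93 + duty 73520.90 = 77149.01
Landed cost = invoice 416102.87 + 77149.01 = 493251.88

Total landed cost: CNY 493251.88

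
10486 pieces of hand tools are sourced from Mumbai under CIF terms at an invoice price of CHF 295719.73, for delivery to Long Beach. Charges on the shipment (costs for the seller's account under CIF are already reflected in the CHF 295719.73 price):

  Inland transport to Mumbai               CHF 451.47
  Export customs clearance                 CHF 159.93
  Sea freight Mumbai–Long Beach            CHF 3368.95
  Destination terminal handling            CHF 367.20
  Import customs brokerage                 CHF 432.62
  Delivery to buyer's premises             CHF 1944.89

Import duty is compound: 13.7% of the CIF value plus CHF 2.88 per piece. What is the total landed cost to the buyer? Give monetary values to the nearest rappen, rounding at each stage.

Total landed cost: CHF 369177.72

CIF: the seller pays costs through ocean freight and marine insurance to the destination port.
Already in the invoice (seller's account under CIF): inland to port, export clearance, freight — exclude.
The CIF price already equals the CIF value: 295719.73
Ad valorem component: 295719.73 × 13.7% = 40513.60
Specific component: 10486 × 2.88 = 30199.68
Import duty = 40513.60 + 30199.68 = 70713.28
Buyer bears: destination terminal 367.20 + brokerage 432.62 + delivery 1944.89 + duty 70713.28 = 73457.99
Landed cost = invoice 295719.73 + 73457.99 = 369177.72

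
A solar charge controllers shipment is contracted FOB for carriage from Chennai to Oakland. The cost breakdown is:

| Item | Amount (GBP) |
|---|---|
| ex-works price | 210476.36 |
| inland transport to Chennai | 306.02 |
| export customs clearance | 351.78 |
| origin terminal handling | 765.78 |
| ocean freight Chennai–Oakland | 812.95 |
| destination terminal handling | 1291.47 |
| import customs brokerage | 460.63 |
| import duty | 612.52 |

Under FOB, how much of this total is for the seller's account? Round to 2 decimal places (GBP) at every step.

Seller's account: GBP 211899.94

FOB: the seller bears costs until goods are on board at the origin port; the buyer bears freight, insurance and all costs thereafter.
Seller's account: goods 210476.36 + inland to port 306.02 + export clearance 351.78 + origin terminal 765.78 = 211899.94
Buyer's account: freight 812.95 + destination terminal 1291.47 + brokerage 460.63 + duty 612.52 = 3177.57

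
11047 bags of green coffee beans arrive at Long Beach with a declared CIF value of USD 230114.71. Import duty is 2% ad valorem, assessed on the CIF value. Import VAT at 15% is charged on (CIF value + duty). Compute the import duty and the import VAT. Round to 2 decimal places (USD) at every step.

Import duty = 230114.71 × 2% = 4602.29
VAT base = CIF + duty = 230114.71 + 4602.29 = 234717.00
Import VAT = 234717.00 × 15% = 35207.55

Import duty: USD 4602.29; import VAT: USD 35207.55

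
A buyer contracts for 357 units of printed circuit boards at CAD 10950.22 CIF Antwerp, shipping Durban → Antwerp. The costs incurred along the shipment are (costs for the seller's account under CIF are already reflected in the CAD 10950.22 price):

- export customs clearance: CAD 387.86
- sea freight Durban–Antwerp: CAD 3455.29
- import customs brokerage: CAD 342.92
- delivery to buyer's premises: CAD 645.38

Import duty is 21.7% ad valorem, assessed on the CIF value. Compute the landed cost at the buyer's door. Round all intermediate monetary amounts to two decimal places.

CIF: the seller pays costs through ocean freight and marine insurance to the destination port.
Already in the invoice (seller's account under CIF): export clearance, freight — exclude.
The CIF price already equals the CIF value: 10950.22
Import duty = 10950.22 × 21.7% = 2376.20
Buyer bears: brokerage 342.92 + delivery 645.38 + duty 2376.20 = 3364.50
Landed cost = invoice 10950.22 + 3364.50 = 14314.72

Total landed cost: CAD 14314.72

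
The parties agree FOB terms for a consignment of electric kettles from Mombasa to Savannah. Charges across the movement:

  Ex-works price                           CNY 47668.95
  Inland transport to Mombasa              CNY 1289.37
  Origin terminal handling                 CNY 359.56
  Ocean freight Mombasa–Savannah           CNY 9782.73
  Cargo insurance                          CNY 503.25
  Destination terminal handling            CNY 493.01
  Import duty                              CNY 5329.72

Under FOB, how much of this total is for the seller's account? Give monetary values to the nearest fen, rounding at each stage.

FOB: the seller bears costs until goods are on board at the origin port; the buyer bears freight, insurance and all costs thereafter.
Seller's account: goods 47668.95 + inland to port 1289.37 + origin terminal 359.56 = 49317.88
Buyer's account: freight 9782.73 + insurance 503.25 + destination terminal 493.01 + duty 5329.72 = 16108.71

Seller's account: CNY 49317.88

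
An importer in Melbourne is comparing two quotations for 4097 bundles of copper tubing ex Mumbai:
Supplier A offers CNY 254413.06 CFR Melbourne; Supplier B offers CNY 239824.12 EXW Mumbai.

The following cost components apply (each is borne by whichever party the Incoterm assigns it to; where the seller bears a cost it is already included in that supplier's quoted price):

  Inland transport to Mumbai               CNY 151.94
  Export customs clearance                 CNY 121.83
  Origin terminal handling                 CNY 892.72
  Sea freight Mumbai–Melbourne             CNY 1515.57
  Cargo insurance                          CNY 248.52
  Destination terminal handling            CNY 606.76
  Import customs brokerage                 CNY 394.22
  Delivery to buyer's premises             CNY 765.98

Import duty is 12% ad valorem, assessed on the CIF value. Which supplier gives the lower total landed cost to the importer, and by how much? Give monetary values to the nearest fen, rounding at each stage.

Supplier B is cheaper by CNY 13335.71

Supplier A (CFR):
CIF value = CFR price + insurance = 254413.06 + 248.52 = 254661.58
Import duty = 254661.58 × 12% = 30559.39
Buyer bears (A): 248.52 + 606.76 + 394.22 + 765.98 = 2015.48
Landed cost (A) = invoice 254413.06 + 2015.48 + duty 30559.39 = 286987.93
Supplier B (EXW):
CIF value = EXW price + inland to port + export clearance + origin terminal + freight + insurance = 239824.12 + 151.94 + 121.83 + 892.72 + 1515.57 + 248.52 = 242754.70
Import duty = 242754.70 × 12% = 29130.56
Buyer bears (B): 151.94 + 121.83 + 892.72 + 1515.57 + 248.52 + 606.76 + 394.22 + 765.98 = 4697.54
Landed cost (B) = invoice 239824.12 + 4697.54 + duty 29130.56 = 273652.22
Difference = |286987.93 − 273652.22| = 13335.71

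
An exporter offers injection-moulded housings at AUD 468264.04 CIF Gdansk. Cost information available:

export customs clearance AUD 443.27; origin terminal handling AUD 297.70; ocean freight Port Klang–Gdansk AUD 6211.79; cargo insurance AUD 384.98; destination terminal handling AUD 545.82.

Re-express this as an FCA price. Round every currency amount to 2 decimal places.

FCA price: AUD 461369.57

Not relevant to the conversion: export clearance — on the seller under both CIF and FCA; already in the CIF price and stays in the FCA price. destination terminal — on the buyer under both terms; not part of either seller's price.
From CIF to FCA, the seller no longer bears: origin terminal, freight, insurance.
FCA price = 468264.04 − 297.70 − 6211.79 − 384.98 = 461369.57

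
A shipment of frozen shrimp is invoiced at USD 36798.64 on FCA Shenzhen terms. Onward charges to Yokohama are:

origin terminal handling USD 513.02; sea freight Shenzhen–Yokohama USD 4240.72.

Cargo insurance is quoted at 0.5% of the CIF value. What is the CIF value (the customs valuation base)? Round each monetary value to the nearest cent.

Let C be the CIF value. C = FCA price + pre-shipment costs + freight + 0.5% × C
C − 0.5% × C = 36798.64 + 513.02 + 4240.72
0.995 × C = 41552.38
C = 41552.38 / 0.995 = 41761.19
Insurance premium = 0.5% × 41761.19 = 208.81

CIF value: USD 41761.19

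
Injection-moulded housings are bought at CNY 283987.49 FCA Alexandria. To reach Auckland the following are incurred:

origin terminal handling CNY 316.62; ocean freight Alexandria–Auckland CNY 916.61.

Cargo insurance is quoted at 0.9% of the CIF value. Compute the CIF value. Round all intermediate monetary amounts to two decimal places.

Let C be the CIF value. C = FCA price + pre-shipment costs + freight + 0.9% × C
C − 0.9% × C = 283987.49 + 316.62 + 916.61
0.991 × C = 285220.72
C = 285220.72 / 0.991 = 287811.02
Insurance premium = 0.9% × 287811.02 = 2590.30

CIF value: CNY 287811.02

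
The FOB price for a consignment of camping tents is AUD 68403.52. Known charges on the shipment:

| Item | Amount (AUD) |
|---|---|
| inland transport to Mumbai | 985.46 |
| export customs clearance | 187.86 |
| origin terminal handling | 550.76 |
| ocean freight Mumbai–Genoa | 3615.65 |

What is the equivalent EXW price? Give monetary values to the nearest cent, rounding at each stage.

EXW price: AUD 66679.44

Not relevant to the conversion: freight — on the buyer under both terms; not part of either seller's price.
From FOB to EXW, the seller no longer bears: inland to port, export clearance, origin terminal.
EXW price = 68403.52 − 985.46 − 187.86 − 550.76 = 66679.44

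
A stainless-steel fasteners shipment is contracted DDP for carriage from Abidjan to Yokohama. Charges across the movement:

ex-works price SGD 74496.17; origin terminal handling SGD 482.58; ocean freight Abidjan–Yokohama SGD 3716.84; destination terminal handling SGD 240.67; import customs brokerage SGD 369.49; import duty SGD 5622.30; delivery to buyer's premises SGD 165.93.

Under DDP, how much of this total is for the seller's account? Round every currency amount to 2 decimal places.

Seller's account: SGD 85093.98

DDP: the seller bears all costs including import duty.
Seller's account: goods 74496.17 + origin terminal 482.58 + freight 3716.84 + destination terminal 240.67 + brokerage 369.49 + duty 5622.30 + delivery 165.93 = 85093.98
Buyer's account: 0.00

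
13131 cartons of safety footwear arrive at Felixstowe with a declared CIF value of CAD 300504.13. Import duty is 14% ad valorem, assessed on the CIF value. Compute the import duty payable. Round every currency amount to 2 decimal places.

Import duty = 300504.13 × 14% = 42070.58

Import duty: CAD 42070.58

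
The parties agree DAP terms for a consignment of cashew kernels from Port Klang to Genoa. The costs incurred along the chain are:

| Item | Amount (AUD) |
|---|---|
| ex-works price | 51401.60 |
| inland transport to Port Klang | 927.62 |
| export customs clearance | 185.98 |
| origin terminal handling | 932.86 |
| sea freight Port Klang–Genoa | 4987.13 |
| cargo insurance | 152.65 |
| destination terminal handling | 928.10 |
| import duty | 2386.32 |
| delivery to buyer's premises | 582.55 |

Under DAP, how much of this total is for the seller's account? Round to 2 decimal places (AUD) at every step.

DAP: the seller bears all costs to the named destination except import duty and clearance.
Seller's account: goods 51401.60 + inland to port 927.62 + export clearance 185.98 + origin terminal 932.86 + freight 4987.13 + insurance 152.65 + destination terminal 928.10 + delivery 582.55 = 60098.49
Buyer's account: duty 2386.32 = 2386.32

Seller's account: AUD 60098.49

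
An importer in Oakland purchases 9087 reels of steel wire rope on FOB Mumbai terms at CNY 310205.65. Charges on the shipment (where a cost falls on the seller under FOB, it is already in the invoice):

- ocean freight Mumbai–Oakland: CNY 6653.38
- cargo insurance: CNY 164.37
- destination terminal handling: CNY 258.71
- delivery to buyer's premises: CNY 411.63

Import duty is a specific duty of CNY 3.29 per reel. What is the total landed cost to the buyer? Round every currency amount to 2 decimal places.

Total landed cost: CNY 347589.97

FOB: the seller bears costs until goods are on board at the origin port; the buyer bears freight, insurance and all costs thereafter.
CIF value = FOB price + freight + insurance = 310205.65 + 6653.38 + 164.37 = 317023.40
Import duty = 9087 × 3.29 = 29896.23
Buyer bears: freight 6653.38 + insurance 164.37 + destination terminal 258.71 + delivery 411.63 + duty 29896.23 = 37384.32
Landed cost = invoice 310205.65 + 37384.32 = 347589.97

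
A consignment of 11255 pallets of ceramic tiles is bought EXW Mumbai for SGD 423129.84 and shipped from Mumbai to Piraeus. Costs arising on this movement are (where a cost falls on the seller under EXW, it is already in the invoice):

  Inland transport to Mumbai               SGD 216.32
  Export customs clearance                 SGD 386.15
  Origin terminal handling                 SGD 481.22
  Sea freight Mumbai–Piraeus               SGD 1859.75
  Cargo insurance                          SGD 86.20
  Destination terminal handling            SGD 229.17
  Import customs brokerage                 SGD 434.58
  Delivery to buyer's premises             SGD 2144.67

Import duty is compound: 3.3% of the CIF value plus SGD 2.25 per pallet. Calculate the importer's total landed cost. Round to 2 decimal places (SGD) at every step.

EXW: the seller makes goods available at their premises; the buyer bears all onward costs.
CIF value = EXW price + inland to port + export clearance + origin terminal + freight + insurance = 423129.84 + 216.32 + 386.15 + 481.22 + 1859.75 + 86.20 = 426159.48
Ad valorem component: 426159.48 × 3.3% = 14063.26
Specific component: 11255 × 2.25 = 25323.75
Import duty = 14063.26 + 25323.75 = 39387.01
Buyer bears: inland to port 216.32 + export clearance 386.15 + origin terminal 481.22 + freight 1859.75 + insurance 86.20 + destination terminal 229.17 + brokerage 434.58 + delivery 2144.67 + duty 39387.01 = 45225.07
Landed cost = invoice 423129.84 + 45225.07 = 468354.91

Total landed cost: SGD 468354.91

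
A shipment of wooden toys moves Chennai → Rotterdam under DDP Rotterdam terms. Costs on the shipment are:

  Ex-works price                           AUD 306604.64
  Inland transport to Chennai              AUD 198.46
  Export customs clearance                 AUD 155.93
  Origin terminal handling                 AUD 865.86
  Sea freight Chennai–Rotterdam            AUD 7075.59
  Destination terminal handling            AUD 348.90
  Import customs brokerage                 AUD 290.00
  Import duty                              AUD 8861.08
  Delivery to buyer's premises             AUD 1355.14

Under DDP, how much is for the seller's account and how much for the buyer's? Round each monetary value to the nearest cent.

DDP: the seller bears all costs including import duty.
Seller's account: goods 306604.64 + inland to port 198.46 + export clearance 155.93 + origin terminal 865.86 + freight 7075.59 + destination terminal 348.90 + brokerage 290.00 + duty 8861.08 + delivery 1355.14 = 325755.60
Buyer's account: 0.00

Seller: AUD 325755.60; buyer: AUD 0.00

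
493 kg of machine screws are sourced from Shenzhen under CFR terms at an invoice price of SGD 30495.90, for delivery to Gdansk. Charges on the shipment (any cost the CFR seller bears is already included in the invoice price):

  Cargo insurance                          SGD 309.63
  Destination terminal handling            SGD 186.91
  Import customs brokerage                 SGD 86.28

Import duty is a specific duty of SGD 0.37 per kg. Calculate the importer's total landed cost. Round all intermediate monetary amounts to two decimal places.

CFR: the seller pays costs through ocean freight to the destination port, but not insurance.
CIF value = CFR price + insurance = 30495.90 + 309.63 = 30805.53
Import duty = 493 × 0.37 = 182.41
Buyer bears: insurance 309.63 + destination terminal 186.91 + brokerage 86.28 + duty 182.41 = 765.23
Landed cost = invoice 30495.90 + 765.23 = 31261.13

Total landed cost: SGD 31261.13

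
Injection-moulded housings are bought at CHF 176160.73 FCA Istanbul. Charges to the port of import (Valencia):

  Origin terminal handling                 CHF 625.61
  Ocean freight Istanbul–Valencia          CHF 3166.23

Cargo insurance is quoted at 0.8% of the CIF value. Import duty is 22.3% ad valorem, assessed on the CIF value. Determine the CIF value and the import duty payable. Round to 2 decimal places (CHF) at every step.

Let C be the CIF value. C = FCA price + pre-shipment costs + freight + 0.8% × C
C − 0.8% × C = 176160.73 + 625.61 + 3166.23
0.992 × C = 179952.57
C = 179952.57 / 0.992 = 181403.80
Insurance premium = 0.8% × 181403.80 = 1451.23
Import duty = 181403.80 × 22.3% = 40453.05

CIF value: CHF 181403.80; import duty: CHF 40453.05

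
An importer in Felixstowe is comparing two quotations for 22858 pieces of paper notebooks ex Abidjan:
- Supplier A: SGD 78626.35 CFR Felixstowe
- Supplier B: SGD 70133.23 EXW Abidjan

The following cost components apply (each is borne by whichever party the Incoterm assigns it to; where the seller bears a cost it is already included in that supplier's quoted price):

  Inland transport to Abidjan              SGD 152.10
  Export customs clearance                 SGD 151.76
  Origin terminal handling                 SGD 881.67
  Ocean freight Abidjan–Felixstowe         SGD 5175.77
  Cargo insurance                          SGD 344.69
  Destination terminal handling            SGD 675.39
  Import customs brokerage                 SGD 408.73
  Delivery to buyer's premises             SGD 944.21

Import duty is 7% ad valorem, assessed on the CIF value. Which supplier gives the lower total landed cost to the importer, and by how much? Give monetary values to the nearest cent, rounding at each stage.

Supplier A (CFR):
CIF value = CFR price + insurance = 78626.35 + 344.69 = 78971.04
Import duty = 78971.04 × 7% = 5527.97
Buyer bears (A): 344.69 + 675.39 + 408.73 + 944.21 = 2373.02
Landed cost (A) = invoice 78626.35 + 2373.02 + duty 5527.97 = 86527.34
Supplier B (EXW):
CIF value = EXW price + inland to port + export clearance + origin terminal + freight + insurance = 70133.23 + 152.10 + 151.76 + 881.67 + 5175.77 + 344.69 = 76839.22
Import duty = 76839.22 × 7% = 5378.75
Buyer bears (B): 152.10 + 151.76 + 881.67 + 5175.77 + 344.69 + 675.39 + 408.73 + 944.21 = 8734.32
Landed cost (B) = invoice 70133.23 + 8734.32 + duty 5378.75 = 84246.30
Difference = |86527.34 − 84246.30| = 2281.04

Supplier B is cheaper by SGD 2281.04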